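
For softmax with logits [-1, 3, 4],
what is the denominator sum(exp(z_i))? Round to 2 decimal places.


Denom = e^-1=0.3679 + e^3=20.0855 + e^4=54.5982. Sum = 75.0516, which rounds to 75.05.

75.05


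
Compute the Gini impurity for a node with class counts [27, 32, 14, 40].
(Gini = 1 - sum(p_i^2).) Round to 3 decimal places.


Total = 113. Proportions: 27/113, 32/113, 14/113, 40/113. sum(p_i^2) = 0.2779. Gini = 1 - 0.2779 = 0.7221, which rounds to 0.722.

0.722


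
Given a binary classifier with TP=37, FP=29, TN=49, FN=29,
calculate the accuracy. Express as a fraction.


Accuracy = (TP + TN) / (TP + TN + FP + FN) = (37 + 49) / 144 = 43/72.

43/72


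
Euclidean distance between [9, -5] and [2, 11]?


d = sqrt(sum of squared differences). (9-2)^2=49, (-5-11)^2=256. Sum = 305.

sqrt(305)


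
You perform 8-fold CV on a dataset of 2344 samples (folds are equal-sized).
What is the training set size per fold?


Each validation fold has 2344/8 = 293 samples. Training set = 2344 - 293 = 2051.

2051


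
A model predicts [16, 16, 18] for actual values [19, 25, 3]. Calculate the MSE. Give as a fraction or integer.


MSE = (1/3) * ((19-16)^2=9 + (25-16)^2=81 + (3-18)^2=225). Sum = 315. MSE = 105.

105


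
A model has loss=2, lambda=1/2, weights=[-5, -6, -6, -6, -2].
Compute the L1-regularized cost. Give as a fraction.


L1 norm = sum(|w|) = 25. J = 2 + 1/2 * 25 = 29/2.

29/2


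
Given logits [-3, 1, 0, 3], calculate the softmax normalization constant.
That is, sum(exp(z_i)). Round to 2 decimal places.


Denom = e^-3=0.0498 + e^1=2.7183 + e^0=1.0000 + e^3=20.0855. Sum = 23.8536, which rounds to 23.85.

23.85


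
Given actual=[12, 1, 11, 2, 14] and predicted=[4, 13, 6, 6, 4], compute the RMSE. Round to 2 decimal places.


MSE = 69.8000. RMSE = sqrt(69.8000) = 8.35.

8.35


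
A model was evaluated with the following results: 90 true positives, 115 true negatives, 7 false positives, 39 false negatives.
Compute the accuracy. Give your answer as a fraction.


Accuracy = (TP + TN) / (TP + TN + FP + FN) = (90 + 115) / 251 = 205/251.

205/251


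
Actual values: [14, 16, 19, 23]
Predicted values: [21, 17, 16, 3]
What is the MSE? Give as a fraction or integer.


MSE = (1/4) * ((14-21)^2=49 + (16-17)^2=1 + (19-16)^2=9 + (23-3)^2=400). Sum = 459. MSE = 459/4.

459/4


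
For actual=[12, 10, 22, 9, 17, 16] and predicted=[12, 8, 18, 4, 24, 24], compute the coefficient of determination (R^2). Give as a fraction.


Mean(y) = 43/3. SS_res = 158. SS_tot = 364/3. R^2 = 1 - 158/(364/3) = -55/182.

-55/182


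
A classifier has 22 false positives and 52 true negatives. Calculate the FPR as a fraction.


FPR = FP / (FP + TN) = 22 / 74 = 11/37.

11/37


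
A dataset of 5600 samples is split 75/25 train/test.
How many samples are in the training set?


Test set = 5600 * 25% = 1400. Training set = 5600 - 1400 = 4200.

4200


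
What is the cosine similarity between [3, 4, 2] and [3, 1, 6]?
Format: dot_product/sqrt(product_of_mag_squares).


dot = 25. |a|^2 = 29, |b|^2 = 46. cos = 25/sqrt(1334).

25/sqrt(1334)


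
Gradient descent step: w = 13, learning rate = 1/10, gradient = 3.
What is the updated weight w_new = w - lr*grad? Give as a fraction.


w_new = 13 - 1/10 * 3 = 13 - 3/10 = 127/10.

127/10


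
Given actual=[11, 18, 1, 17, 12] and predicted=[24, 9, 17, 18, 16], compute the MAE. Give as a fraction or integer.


MAE = (1/5) * (|11-24|=13 + |18-9|=9 + |1-17|=16 + |17-18|=1 + |12-16|=4). Sum = 43. MAE = 43/5.

43/5


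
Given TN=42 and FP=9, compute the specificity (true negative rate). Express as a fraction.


Specificity = TN / (TN + FP) = 42 / 51 = 14/17.

14/17


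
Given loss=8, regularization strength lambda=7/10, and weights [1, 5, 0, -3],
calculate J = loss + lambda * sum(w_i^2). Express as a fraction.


L2 sq norm = sum(w^2) = 35. J = 8 + 7/10 * 35 = 65/2.

65/2


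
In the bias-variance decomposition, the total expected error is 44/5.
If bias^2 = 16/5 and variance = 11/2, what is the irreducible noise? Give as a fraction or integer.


Total error = bias^2 + variance + irreducible noise. So irreducible noise = 44/5 - 16/5 - 11/2 = 1/10.

1/10


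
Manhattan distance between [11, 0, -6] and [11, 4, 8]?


d = sum of absolute differences: |11-11|=0 + |0-4|=4 + |-6-8|=14 = 18.

18


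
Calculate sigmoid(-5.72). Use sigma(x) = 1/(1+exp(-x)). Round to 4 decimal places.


sigma(-5.72) = 1/(1+e^(5.72)) = 1/(1+304.904923) = 1/305.904923 = 0.0033.

0.0033


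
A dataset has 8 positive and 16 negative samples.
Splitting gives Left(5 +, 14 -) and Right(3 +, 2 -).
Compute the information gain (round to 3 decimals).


H(parent) = 0.9183. H(left) = 0.8315, H(right) = 0.9710. Weighted = (19/24)*0.8315 + (5/24)*0.9710 = 0.8606. IG = 0.9183 - 0.8606 = 0.0577, which rounds to 0.058.

0.058


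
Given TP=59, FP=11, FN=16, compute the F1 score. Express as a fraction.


Precision = 59/70 = 59/70. Recall = 59/75 = 59/75. F1 = 2*P*R/(P+R) = 118/145.

118/145


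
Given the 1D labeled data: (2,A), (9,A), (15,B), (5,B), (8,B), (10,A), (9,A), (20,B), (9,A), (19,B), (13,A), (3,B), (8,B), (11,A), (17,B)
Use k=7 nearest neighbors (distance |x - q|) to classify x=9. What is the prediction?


Distances: |2-9|=7, |9-9|=0, |15-9|=6, |5-9|=4, |8-9|=1, |10-9|=1, |9-9|=0, |20-9|=11, |9-9|=0, |19-9|=10, |13-9|=4, |3-9|=6, |8-9|=1, |11-9|=2, |17-9|=8. 7 nearest: (9,A), (9,A), (9,A), (10,A), (8,B), (8,B), (11,A). Counts: {'A': 5, 'B': 2}. Majority class: A.

A


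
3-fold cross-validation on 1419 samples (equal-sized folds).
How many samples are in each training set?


Each validation fold has 1419/3 = 473 samples. Training set = 1419 - 473 = 946.

946


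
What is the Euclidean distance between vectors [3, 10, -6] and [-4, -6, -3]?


d = sqrt(sum of squared differences). (3--4)^2=49, (10--6)^2=256, (-6--3)^2=9. Sum = 314.

sqrt(314)


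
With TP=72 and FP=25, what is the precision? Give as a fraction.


Precision = TP / (TP + FP) = 72 / 97 = 72/97.

72/97


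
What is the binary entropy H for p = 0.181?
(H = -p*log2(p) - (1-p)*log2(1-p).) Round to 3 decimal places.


H = -0.181*log2(0.181) - 0.819*log2(0.819) = 0.682.

0.682


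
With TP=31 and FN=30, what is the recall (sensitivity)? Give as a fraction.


Recall = TP / (TP + FN) = 31 / 61 = 31/61.

31/61


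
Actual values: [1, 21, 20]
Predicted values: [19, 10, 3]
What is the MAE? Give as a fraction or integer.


MAE = (1/3) * (|1-19|=18 + |21-10|=11 + |20-3|=17). Sum = 46. MAE = 46/3.

46/3


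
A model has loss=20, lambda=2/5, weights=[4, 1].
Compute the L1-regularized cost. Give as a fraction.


L1 norm = sum(|w|) = 5. J = 20 + 2/5 * 5 = 22.

22


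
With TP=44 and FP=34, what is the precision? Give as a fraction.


Precision = TP / (TP + FP) = 44 / 78 = 22/39.

22/39


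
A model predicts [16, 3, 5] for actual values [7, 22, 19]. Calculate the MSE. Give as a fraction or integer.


MSE = (1/3) * ((7-16)^2=81 + (22-3)^2=361 + (19-5)^2=196). Sum = 638. MSE = 638/3.

638/3


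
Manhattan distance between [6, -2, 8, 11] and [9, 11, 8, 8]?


d = sum of absolute differences: |6-9|=3 + |-2-11|=13 + |8-8|=0 + |11-8|=3 = 19.

19


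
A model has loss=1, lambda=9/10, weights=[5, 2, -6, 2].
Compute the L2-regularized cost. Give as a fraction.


L2 sq norm = sum(w^2) = 69. J = 1 + 9/10 * 69 = 631/10.

631/10


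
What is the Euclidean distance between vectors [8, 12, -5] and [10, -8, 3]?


d = sqrt(sum of squared differences). (8-10)^2=4, (12--8)^2=400, (-5-3)^2=64. Sum = 468.

sqrt(468)


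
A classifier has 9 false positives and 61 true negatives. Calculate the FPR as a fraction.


FPR = FP / (FP + TN) = 9 / 70 = 9/70.

9/70


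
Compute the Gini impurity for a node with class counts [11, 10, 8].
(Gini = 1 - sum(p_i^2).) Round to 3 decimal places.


Total = 29. Proportions: 11/29, 10/29, 8/29. sum(p_i^2) = 0.3389. Gini = 1 - 0.3389 = 0.6611, which rounds to 0.661.

0.661


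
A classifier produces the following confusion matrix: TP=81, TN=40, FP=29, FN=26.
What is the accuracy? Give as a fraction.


Accuracy = (TP + TN) / (TP + TN + FP + FN) = (81 + 40) / 176 = 11/16.

11/16


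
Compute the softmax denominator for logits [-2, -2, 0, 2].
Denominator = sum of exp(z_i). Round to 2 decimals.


Denom = e^-2=0.1353 + e^-2=0.1353 + e^0=1.0000 + e^2=7.3891. Sum = 8.6597, which rounds to 8.66.

8.66


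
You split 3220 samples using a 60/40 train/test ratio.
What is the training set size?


Test set = 3220 * 40% = 1288. Training set = 3220 - 1288 = 1932.

1932


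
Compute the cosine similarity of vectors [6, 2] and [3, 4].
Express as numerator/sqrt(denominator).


dot = 26. |a|^2 = 40, |b|^2 = 25. cos = 26/sqrt(1000).

26/sqrt(1000)


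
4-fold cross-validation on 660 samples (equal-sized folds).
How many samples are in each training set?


Each validation fold has 660/4 = 165 samples. Training set = 660 - 165 = 495.

495


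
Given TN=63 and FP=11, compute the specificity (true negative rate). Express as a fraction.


Specificity = TN / (TN + FP) = 63 / 74 = 63/74.

63/74


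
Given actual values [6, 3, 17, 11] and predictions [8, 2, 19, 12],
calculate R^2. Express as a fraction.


Mean(y) = 37/4. SS_res = 10. SS_tot = 451/4. R^2 = 1 - 10/(451/4) = 411/451.

411/451


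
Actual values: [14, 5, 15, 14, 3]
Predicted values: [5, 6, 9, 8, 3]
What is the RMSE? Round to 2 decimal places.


MSE = 30.8000. RMSE = sqrt(30.8000) = 5.55.

5.55


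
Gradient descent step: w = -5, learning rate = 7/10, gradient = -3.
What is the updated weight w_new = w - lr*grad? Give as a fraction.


w_new = -5 - 7/10 * -3 = -5 - -21/10 = -29/10.

-29/10


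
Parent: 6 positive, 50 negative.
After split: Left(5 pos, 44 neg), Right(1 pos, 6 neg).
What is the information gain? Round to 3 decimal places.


H(parent) = 0.4912. H(left) = 0.4754, H(right) = 0.5917. Weighted = (49/56)*0.4754 + (7/56)*0.5917 = 0.4899. IG = 0.4912 - 0.4899 = 0.0013, which rounds to 0.001.

0.001


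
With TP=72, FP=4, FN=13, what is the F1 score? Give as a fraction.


Precision = 72/76 = 18/19. Recall = 72/85 = 72/85. F1 = 2*P*R/(P+R) = 144/161.

144/161


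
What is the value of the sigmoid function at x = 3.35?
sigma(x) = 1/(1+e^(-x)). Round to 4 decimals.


sigma(3.35) = 1/(1+e^(-3.35)) = 1/(1+0.035084) = 1/1.035084 = 0.9661.

0.9661


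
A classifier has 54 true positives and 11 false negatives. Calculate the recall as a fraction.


Recall = TP / (TP + FN) = 54 / 65 = 54/65.

54/65


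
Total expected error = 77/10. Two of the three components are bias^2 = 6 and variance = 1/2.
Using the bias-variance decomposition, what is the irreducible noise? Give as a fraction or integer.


Total error = bias^2 + variance + irreducible noise. So irreducible noise = 77/10 - 6 - 1/2 = 6/5.

6/5


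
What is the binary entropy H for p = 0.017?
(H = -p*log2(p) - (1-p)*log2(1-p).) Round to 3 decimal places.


H = -0.017*log2(0.017) - 0.983*log2(0.983) = 0.124.

0.124


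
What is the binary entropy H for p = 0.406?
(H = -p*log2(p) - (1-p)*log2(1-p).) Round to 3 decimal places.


H = -0.406*log2(0.406) - 0.594*log2(0.594) = 0.974.

0.974


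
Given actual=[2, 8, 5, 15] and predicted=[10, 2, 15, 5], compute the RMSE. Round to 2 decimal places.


MSE = 75.0000. RMSE = sqrt(75.0000) = 8.66.

8.66


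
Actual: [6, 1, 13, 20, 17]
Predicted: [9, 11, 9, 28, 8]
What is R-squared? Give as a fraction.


Mean(y) = 57/5. SS_res = 270. SS_tot = 1226/5. R^2 = 1 - 270/(1226/5) = -62/613.

-62/613


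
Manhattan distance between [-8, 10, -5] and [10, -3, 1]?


d = sum of absolute differences: |-8-10|=18 + |10--3|=13 + |-5-1|=6 = 37.

37


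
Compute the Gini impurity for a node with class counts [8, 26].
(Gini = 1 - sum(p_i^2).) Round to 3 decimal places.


Total = 34. Proportions: 8/34, 26/34. sum(p_i^2) = 0.6401. Gini = 1 - 0.6401 = 0.3599, which rounds to 0.360.

0.360


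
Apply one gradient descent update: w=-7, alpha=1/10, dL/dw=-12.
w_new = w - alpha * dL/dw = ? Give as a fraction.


w_new = -7 - 1/10 * -12 = -7 - -6/5 = -29/5.

-29/5


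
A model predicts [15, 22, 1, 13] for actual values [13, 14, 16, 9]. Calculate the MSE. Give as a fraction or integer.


MSE = (1/4) * ((13-15)^2=4 + (14-22)^2=64 + (16-1)^2=225 + (9-13)^2=16). Sum = 309. MSE = 309/4.

309/4


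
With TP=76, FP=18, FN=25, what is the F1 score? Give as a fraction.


Precision = 76/94 = 38/47. Recall = 76/101 = 76/101. F1 = 2*P*R/(P+R) = 152/195.

152/195


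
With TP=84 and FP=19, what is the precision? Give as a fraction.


Precision = TP / (TP + FP) = 84 / 103 = 84/103.

84/103


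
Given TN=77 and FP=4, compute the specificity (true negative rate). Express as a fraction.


Specificity = TN / (TN + FP) = 77 / 81 = 77/81.

77/81


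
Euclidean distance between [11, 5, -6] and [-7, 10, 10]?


d = sqrt(sum of squared differences). (11--7)^2=324, (5-10)^2=25, (-6-10)^2=256. Sum = 605.

sqrt(605)


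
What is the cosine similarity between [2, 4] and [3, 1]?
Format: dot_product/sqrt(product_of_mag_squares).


dot = 10. |a|^2 = 20, |b|^2 = 10. cos = 10/sqrt(200).

10/sqrt(200)


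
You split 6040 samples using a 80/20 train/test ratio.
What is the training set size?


Test set = 6040 * 20% = 1208. Training set = 6040 - 1208 = 4832.

4832


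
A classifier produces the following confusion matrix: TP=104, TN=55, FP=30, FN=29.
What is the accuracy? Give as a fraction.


Accuracy = (TP + TN) / (TP + TN + FP + FN) = (104 + 55) / 218 = 159/218.

159/218


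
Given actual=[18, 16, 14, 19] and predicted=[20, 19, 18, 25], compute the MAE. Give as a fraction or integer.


MAE = (1/4) * (|18-20|=2 + |16-19|=3 + |14-18|=4 + |19-25|=6). Sum = 15. MAE = 15/4.

15/4


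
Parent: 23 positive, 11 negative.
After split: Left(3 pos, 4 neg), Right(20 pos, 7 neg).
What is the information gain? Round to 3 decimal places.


H(parent) = 0.9082. H(left) = 0.9852, H(right) = 0.8256. Weighted = (7/34)*0.9852 + (27/34)*0.8256 = 0.8585. IG = 0.9082 - 0.8585 = 0.0497, which rounds to 0.050.

0.050


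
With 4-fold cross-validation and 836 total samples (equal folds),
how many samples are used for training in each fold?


Each validation fold has 836/4 = 209 samples. Training set = 836 - 209 = 627.

627


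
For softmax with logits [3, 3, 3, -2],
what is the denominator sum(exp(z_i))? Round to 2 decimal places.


Denom = e^3=20.0855 + e^3=20.0855 + e^3=20.0855 + e^-2=0.1353. Sum = 60.3918, which rounds to 60.39.

60.39


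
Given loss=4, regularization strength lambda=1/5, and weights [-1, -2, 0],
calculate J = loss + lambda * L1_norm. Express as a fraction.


L1 norm = sum(|w|) = 3. J = 4 + 1/5 * 3 = 23/5.

23/5


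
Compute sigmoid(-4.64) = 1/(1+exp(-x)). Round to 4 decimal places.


sigma(-4.64) = 1/(1+e^(4.64)) = 1/(1+103.544348) = 1/104.544348 = 0.0096.

0.0096


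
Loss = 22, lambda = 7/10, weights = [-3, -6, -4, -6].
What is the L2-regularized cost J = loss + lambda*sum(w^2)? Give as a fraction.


L2 sq norm = sum(w^2) = 97. J = 22 + 7/10 * 97 = 899/10.

899/10


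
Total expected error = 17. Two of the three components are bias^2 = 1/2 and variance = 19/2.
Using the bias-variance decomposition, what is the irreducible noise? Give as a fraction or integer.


Total error = bias^2 + variance + irreducible noise. So irreducible noise = 17 - 1/2 - 19/2 = 7.

7


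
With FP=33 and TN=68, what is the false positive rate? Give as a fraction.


FPR = FP / (FP + TN) = 33 / 101 = 33/101.

33/101


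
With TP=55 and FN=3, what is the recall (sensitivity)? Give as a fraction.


Recall = TP / (TP + FN) = 55 / 58 = 55/58.

55/58


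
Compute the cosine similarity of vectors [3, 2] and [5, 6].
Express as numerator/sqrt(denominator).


dot = 27. |a|^2 = 13, |b|^2 = 61. cos = 27/sqrt(793).

27/sqrt(793)


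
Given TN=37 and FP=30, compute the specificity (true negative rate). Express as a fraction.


Specificity = TN / (TN + FP) = 37 / 67 = 37/67.

37/67


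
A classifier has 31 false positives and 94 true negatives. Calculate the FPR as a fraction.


FPR = FP / (FP + TN) = 31 / 125 = 31/125.

31/125


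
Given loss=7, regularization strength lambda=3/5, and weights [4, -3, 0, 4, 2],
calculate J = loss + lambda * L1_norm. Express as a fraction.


L1 norm = sum(|w|) = 13. J = 7 + 3/5 * 13 = 74/5.

74/5


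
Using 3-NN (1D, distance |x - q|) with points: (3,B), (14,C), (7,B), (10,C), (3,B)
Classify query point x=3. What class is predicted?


Distances: |3-3|=0, |14-3|=11, |7-3|=4, |10-3|=7, |3-3|=0. 3 nearest: (3,B), (3,B), (7,B). Counts: {'B': 3}. Majority class: B.

B


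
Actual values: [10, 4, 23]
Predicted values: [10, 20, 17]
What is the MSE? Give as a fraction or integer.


MSE = (1/3) * ((10-10)^2=0 + (4-20)^2=256 + (23-17)^2=36). Sum = 292. MSE = 292/3.

292/3


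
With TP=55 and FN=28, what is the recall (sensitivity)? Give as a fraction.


Recall = TP / (TP + FN) = 55 / 83 = 55/83.

55/83


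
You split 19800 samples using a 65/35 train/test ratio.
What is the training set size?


Test set = 19800 * 35% = 6930. Training set = 19800 - 6930 = 12870.

12870


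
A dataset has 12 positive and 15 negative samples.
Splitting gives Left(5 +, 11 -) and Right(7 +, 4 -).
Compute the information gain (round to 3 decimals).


H(parent) = 0.9911. H(left) = 0.8960, H(right) = 0.9457. Weighted = (16/27)*0.8960 + (11/27)*0.9457 = 0.9162. IG = 0.9911 - 0.9162 = 0.0749, which rounds to 0.075.

0.075


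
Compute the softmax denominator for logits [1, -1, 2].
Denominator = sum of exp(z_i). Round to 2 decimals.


Denom = e^1=2.7183 + e^-1=0.3679 + e^2=7.3891. Sum = 10.4753, which rounds to 10.48.

10.48


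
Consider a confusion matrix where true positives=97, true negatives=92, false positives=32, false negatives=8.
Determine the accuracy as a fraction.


Accuracy = (TP + TN) / (TP + TN + FP + FN) = (97 + 92) / 229 = 189/229.

189/229


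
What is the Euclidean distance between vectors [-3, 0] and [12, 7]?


d = sqrt(sum of squared differences). (-3-12)^2=225, (0-7)^2=49. Sum = 274.

sqrt(274)


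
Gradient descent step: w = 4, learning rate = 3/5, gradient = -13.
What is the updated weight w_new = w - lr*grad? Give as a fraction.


w_new = 4 - 3/5 * -13 = 4 - -39/5 = 59/5.

59/5


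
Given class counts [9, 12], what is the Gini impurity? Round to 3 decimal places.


Total = 21. Proportions: 9/21, 12/21. sum(p_i^2) = 0.5102. Gini = 1 - 0.5102 = 0.4898, which rounds to 0.490.

0.490


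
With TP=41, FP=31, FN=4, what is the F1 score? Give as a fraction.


Precision = 41/72 = 41/72. Recall = 41/45 = 41/45. F1 = 2*P*R/(P+R) = 82/117.

82/117


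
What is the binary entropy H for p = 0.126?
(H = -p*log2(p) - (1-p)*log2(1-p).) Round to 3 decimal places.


H = -0.126*log2(0.126) - 0.874*log2(0.874) = 0.546.

0.546


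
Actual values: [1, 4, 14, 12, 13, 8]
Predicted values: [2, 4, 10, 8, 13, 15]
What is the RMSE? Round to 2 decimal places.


MSE = 13.6667. RMSE = sqrt(13.6667) = 3.70.

3.70


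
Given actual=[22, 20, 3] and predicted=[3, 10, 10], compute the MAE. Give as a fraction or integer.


MAE = (1/3) * (|22-3|=19 + |20-10|=10 + |3-10|=7). Sum = 36. MAE = 12.

12


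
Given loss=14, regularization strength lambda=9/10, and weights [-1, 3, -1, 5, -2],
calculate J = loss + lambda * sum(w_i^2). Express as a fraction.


L2 sq norm = sum(w^2) = 40. J = 14 + 9/10 * 40 = 50.

50


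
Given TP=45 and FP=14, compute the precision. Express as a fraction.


Precision = TP / (TP + FP) = 45 / 59 = 45/59.

45/59


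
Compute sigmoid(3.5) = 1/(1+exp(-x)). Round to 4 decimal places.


sigma(3.5) = 1/(1+e^(-3.5)) = 1/(1+0.030197) = 1/1.030197 = 0.9707.

0.9707


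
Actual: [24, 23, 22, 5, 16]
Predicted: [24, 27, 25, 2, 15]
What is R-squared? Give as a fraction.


Mean(y) = 18. SS_res = 35. SS_tot = 250. R^2 = 1 - 35/(250) = 43/50.

43/50


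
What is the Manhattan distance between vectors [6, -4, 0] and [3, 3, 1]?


d = sum of absolute differences: |6-3|=3 + |-4-3|=7 + |0-1|=1 = 11.

11


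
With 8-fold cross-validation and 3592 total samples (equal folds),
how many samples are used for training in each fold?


Each validation fold has 3592/8 = 449 samples. Training set = 3592 - 449 = 3143.

3143


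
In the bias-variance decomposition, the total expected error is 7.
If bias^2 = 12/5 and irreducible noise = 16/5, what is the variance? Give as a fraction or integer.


Total error = bias^2 + variance + irreducible noise. So variance = 7 - 12/5 - 16/5 = 7/5.

7/5


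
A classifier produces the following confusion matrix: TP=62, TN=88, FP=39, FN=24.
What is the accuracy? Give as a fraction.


Accuracy = (TP + TN) / (TP + TN + FP + FN) = (62 + 88) / 213 = 50/71.

50/71


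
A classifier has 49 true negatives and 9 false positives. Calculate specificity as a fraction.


Specificity = TN / (TN + FP) = 49 / 58 = 49/58.

49/58


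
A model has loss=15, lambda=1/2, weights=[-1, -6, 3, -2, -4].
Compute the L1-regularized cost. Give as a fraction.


L1 norm = sum(|w|) = 16. J = 15 + 1/2 * 16 = 23.

23


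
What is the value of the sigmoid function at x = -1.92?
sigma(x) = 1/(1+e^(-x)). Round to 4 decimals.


sigma(-1.92) = 1/(1+e^(1.92)) = 1/(1+6.820958) = 1/7.820958 = 0.1279.

0.1279


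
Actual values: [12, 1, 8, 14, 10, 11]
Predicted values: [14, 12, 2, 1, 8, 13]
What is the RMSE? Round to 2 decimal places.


MSE = 56.3333. RMSE = sqrt(56.3333) = 7.51.

7.51


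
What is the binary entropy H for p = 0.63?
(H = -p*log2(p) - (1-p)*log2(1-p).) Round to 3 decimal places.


H = -0.63*log2(0.63) - 0.37*log2(0.37) = 0.951.

0.951


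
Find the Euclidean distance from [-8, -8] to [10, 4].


d = sqrt(sum of squared differences). (-8-10)^2=324, (-8-4)^2=144. Sum = 468.

sqrt(468)


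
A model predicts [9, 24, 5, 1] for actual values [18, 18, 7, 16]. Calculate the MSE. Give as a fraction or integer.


MSE = (1/4) * ((18-9)^2=81 + (18-24)^2=36 + (7-5)^2=4 + (16-1)^2=225). Sum = 346. MSE = 173/2.

173/2


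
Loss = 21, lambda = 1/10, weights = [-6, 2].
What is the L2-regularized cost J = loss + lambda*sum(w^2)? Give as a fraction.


L2 sq norm = sum(w^2) = 40. J = 21 + 1/10 * 40 = 25.

25


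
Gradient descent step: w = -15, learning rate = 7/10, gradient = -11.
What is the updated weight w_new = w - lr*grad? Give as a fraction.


w_new = -15 - 7/10 * -11 = -15 - -77/10 = -73/10.

-73/10


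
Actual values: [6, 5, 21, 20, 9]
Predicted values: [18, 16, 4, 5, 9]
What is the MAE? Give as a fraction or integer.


MAE = (1/5) * (|6-18|=12 + |5-16|=11 + |21-4|=17 + |20-5|=15 + |9-9|=0). Sum = 55. MAE = 11.

11


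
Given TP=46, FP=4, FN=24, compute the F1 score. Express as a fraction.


Precision = 46/50 = 23/25. Recall = 46/70 = 23/35. F1 = 2*P*R/(P+R) = 23/30.

23/30


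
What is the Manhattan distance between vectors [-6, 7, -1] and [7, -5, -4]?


d = sum of absolute differences: |-6-7|=13 + |7--5|=12 + |-1--4|=3 = 28.

28


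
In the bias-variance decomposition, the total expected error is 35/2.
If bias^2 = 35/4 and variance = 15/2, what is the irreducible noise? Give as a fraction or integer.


Total error = bias^2 + variance + irreducible noise. So irreducible noise = 35/2 - 35/4 - 15/2 = 5/4.

5/4


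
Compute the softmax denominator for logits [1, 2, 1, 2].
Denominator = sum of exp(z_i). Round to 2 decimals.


Denom = e^1=2.7183 + e^2=7.3891 + e^1=2.7183 + e^2=7.3891. Sum = 20.2148, which rounds to 20.21.

20.21


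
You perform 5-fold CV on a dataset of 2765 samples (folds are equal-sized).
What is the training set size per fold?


Each validation fold has 2765/5 = 553 samples. Training set = 2765 - 553 = 2212.

2212


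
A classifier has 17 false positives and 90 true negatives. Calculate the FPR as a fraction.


FPR = FP / (FP + TN) = 17 / 107 = 17/107.

17/107


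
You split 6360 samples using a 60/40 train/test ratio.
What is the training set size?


Test set = 6360 * 40% = 2544. Training set = 6360 - 2544 = 3816.

3816


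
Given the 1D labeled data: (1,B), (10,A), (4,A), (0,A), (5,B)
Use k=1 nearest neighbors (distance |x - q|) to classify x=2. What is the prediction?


Distances: |1-2|=1, |10-2|=8, |4-2|=2, |0-2|=2, |5-2|=3. 1 nearest: (1,B). Counts: {'B': 1}. Majority class: B.

B


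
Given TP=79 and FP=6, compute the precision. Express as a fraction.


Precision = TP / (TP + FP) = 79 / 85 = 79/85.

79/85


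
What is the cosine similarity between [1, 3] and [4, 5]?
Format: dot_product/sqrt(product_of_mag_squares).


dot = 19. |a|^2 = 10, |b|^2 = 41. cos = 19/sqrt(410).

19/sqrt(410)


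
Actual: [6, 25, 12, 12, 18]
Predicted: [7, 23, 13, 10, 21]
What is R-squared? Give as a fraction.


Mean(y) = 73/5. SS_res = 19. SS_tot = 1036/5. R^2 = 1 - 19/(1036/5) = 941/1036.

941/1036


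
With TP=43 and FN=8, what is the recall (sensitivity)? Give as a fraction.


Recall = TP / (TP + FN) = 43 / 51 = 43/51.

43/51


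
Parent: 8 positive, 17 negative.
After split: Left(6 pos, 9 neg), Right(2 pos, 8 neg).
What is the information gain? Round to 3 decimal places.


H(parent) = 0.9044. H(left) = 0.9710, H(right) = 0.7219. Weighted = (15/25)*0.9710 + (10/25)*0.7219 = 0.8714. IG = 0.9044 - 0.8714 = 0.0330, which rounds to 0.033.

0.033


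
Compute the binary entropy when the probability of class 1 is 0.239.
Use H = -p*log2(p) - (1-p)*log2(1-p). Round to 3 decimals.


H = -0.239*log2(0.239) - 0.761*log2(0.761) = 0.793.

0.793


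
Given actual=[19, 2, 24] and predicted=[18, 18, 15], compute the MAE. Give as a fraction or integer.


MAE = (1/3) * (|19-18|=1 + |2-18|=16 + |24-15|=9). Sum = 26. MAE = 26/3.

26/3


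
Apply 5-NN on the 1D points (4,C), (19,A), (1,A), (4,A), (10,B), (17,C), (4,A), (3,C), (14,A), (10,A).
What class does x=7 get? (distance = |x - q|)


Distances: |4-7|=3, |19-7|=12, |1-7|=6, |4-7|=3, |10-7|=3, |17-7|=10, |4-7|=3, |3-7|=4, |14-7|=7, |10-7|=3. 5 nearest: (4,A), (4,A), (10,A), (10,B), (4,C). Counts: {'A': 3, 'B': 1, 'C': 1}. Majority class: A.

A


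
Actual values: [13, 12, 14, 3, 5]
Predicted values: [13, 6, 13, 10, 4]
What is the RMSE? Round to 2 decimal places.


MSE = 17.4000. RMSE = sqrt(17.4000) = 4.17.

4.17


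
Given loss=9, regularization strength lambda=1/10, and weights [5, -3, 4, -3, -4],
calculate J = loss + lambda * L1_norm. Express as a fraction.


L1 norm = sum(|w|) = 19. J = 9 + 1/10 * 19 = 109/10.

109/10


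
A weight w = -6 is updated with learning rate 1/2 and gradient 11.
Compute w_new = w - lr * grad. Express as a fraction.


w_new = -6 - 1/2 * 11 = -6 - 11/2 = -23/2.

-23/2


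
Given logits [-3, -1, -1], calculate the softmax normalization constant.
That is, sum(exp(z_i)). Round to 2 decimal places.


Denom = e^-3=0.0498 + e^-1=0.3679 + e^-1=0.3679. Sum = 0.7856, which rounds to 0.79.

0.79


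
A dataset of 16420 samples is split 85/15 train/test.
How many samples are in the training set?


Test set = 16420 * 15% = 2463. Training set = 16420 - 2463 = 13957.

13957


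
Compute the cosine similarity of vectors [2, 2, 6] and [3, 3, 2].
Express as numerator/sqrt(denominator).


dot = 24. |a|^2 = 44, |b|^2 = 22. cos = 24/sqrt(968).

24/sqrt(968)


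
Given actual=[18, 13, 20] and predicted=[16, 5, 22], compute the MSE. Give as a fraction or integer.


MSE = (1/3) * ((18-16)^2=4 + (13-5)^2=64 + (20-22)^2=4). Sum = 72. MSE = 24.

24


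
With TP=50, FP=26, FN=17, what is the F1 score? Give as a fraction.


Precision = 50/76 = 25/38. Recall = 50/67 = 50/67. F1 = 2*P*R/(P+R) = 100/143.

100/143


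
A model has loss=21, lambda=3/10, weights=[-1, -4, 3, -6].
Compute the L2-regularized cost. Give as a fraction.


L2 sq norm = sum(w^2) = 62. J = 21 + 3/10 * 62 = 198/5.

198/5


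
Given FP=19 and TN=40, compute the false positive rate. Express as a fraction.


FPR = FP / (FP + TN) = 19 / 59 = 19/59.

19/59


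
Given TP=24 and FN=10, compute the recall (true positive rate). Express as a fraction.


Recall = TP / (TP + FN) = 24 / 34 = 12/17.

12/17


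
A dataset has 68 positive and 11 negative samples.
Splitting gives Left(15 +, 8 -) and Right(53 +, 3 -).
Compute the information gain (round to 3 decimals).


H(parent) = 0.5822. H(left) = 0.9321, H(right) = 0.3014. Weighted = (23/79)*0.9321 + (56/79)*0.3014 = 0.4850. IG = 0.5822 - 0.4850 = 0.0972, which rounds to 0.097.

0.097


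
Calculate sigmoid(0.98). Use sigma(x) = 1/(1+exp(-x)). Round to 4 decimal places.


sigma(0.98) = 1/(1+e^(-0.98)) = 1/(1+0.375311) = 1/1.375311 = 0.7271.

0.7271


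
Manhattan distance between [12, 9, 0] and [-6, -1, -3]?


d = sum of absolute differences: |12--6|=18 + |9--1|=10 + |0--3|=3 = 31.

31


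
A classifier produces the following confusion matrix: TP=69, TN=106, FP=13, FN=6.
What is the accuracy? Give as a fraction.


Accuracy = (TP + TN) / (TP + TN + FP + FN) = (69 + 106) / 194 = 175/194.

175/194


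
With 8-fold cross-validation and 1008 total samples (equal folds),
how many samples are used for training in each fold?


Each validation fold has 1008/8 = 126 samples. Training set = 1008 - 126 = 882.

882


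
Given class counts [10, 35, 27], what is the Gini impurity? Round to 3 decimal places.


Total = 72. Proportions: 10/72, 35/72, 27/72. sum(p_i^2) = 0.3962. Gini = 1 - 0.3962 = 0.6038, which rounds to 0.604.

0.604


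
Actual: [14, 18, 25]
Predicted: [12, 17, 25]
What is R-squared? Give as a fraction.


Mean(y) = 19. SS_res = 5. SS_tot = 62. R^2 = 1 - 5/(62) = 57/62.

57/62


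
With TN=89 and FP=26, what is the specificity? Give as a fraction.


Specificity = TN / (TN + FP) = 89 / 115 = 89/115.

89/115


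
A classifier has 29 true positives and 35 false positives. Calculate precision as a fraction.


Precision = TP / (TP + FP) = 29 / 64 = 29/64.

29/64


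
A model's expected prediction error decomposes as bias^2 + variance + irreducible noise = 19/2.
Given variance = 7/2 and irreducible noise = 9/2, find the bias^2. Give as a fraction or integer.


Total error = bias^2 + variance + irreducible noise. So bias^2 = 19/2 - 7/2 - 9/2 = 3/2.

3/2


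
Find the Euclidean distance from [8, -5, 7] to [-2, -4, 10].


d = sqrt(sum of squared differences). (8--2)^2=100, (-5--4)^2=1, (7-10)^2=9. Sum = 110.

sqrt(110)


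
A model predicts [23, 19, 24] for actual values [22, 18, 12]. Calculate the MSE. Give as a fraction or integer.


MSE = (1/3) * ((22-23)^2=1 + (18-19)^2=1 + (12-24)^2=144). Sum = 146. MSE = 146/3.

146/3


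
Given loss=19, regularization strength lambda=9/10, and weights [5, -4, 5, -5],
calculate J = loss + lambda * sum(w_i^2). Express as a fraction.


L2 sq norm = sum(w^2) = 91. J = 19 + 9/10 * 91 = 1009/10.

1009/10


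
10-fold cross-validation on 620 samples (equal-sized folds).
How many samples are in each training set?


Each validation fold has 620/10 = 62 samples. Training set = 620 - 62 = 558.

558


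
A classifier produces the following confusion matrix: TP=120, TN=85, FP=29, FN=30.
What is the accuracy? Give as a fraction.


Accuracy = (TP + TN) / (TP + TN + FP + FN) = (120 + 85) / 264 = 205/264.

205/264


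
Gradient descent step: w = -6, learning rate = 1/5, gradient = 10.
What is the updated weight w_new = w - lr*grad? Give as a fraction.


w_new = -6 - 1/5 * 10 = -6 - 2 = -8.

-8


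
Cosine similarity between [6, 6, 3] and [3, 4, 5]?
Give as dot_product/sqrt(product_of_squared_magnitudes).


dot = 57. |a|^2 = 81, |b|^2 = 50. cos = 57/sqrt(4050).

57/sqrt(4050)


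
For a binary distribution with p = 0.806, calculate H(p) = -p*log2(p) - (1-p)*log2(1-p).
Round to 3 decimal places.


H = -0.806*log2(0.806) - 0.194*log2(0.194) = 0.710.

0.710


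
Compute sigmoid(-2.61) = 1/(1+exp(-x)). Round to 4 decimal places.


sigma(-2.61) = 1/(1+e^(2.61)) = 1/(1+13.599051) = 1/14.599051 = 0.0685.

0.0685


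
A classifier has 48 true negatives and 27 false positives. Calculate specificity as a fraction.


Specificity = TN / (TN + FP) = 48 / 75 = 16/25.

16/25


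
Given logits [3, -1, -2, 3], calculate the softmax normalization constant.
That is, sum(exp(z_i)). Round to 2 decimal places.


Denom = e^3=20.0855 + e^-1=0.3679 + e^-2=0.1353 + e^3=20.0855. Sum = 40.6742, which rounds to 40.67.

40.67


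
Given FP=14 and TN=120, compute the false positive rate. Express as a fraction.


FPR = FP / (FP + TN) = 14 / 134 = 7/67.

7/67


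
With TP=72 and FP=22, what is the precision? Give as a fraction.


Precision = TP / (TP + FP) = 72 / 94 = 36/47.

36/47


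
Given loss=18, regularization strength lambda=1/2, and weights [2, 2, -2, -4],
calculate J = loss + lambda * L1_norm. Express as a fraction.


L1 norm = sum(|w|) = 10. J = 18 + 1/2 * 10 = 23.

23


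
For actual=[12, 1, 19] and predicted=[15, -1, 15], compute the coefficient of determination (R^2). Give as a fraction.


Mean(y) = 32/3. SS_res = 29. SS_tot = 494/3. R^2 = 1 - 29/(494/3) = 407/494.

407/494


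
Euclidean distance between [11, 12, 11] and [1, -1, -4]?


d = sqrt(sum of squared differences). (11-1)^2=100, (12--1)^2=169, (11--4)^2=225. Sum = 494.

sqrt(494)


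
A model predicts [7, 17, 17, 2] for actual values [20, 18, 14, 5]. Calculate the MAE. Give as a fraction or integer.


MAE = (1/4) * (|20-7|=13 + |18-17|=1 + |14-17|=3 + |5-2|=3). Sum = 20. MAE = 5.

5


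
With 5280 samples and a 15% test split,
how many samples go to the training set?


Test set = 5280 * 15% = 792. Training set = 5280 - 792 = 4488.

4488


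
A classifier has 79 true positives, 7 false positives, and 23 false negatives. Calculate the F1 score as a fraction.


Precision = 79/86 = 79/86. Recall = 79/102 = 79/102. F1 = 2*P*R/(P+R) = 79/94.

79/94


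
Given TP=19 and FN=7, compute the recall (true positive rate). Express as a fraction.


Recall = TP / (TP + FN) = 19 / 26 = 19/26.

19/26


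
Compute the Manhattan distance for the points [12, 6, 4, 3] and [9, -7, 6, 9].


d = sum of absolute differences: |12-9|=3 + |6--7|=13 + |4-6|=2 + |3-9|=6 = 24.

24


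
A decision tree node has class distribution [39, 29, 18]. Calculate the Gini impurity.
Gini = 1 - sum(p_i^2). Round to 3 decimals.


Total = 86. Proportions: 39/86, 29/86, 18/86. sum(p_i^2) = 0.3632. Gini = 1 - 0.3632 = 0.6368, which rounds to 0.637.

0.637


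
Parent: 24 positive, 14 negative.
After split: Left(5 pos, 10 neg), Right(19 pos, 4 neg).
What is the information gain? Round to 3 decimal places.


H(parent) = 0.9495. H(left) = 0.9183, H(right) = 0.6666. Weighted = (15/38)*0.9183 + (23/38)*0.6666 = 0.7660. IG = 0.9495 - 0.7660 = 0.1835, which rounds to 0.184.

0.184


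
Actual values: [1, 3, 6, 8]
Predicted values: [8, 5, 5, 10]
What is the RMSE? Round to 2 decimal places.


MSE = 14.5000. RMSE = sqrt(14.5000) = 3.81.

3.81


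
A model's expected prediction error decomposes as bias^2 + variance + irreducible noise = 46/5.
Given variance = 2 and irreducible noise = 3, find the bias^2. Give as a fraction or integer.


Total error = bias^2 + variance + irreducible noise. So bias^2 = 46/5 - 2 - 3 = 21/5.

21/5


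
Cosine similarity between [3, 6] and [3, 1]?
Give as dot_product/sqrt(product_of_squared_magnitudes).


dot = 15. |a|^2 = 45, |b|^2 = 10. cos = 15/sqrt(450).

15/sqrt(450)


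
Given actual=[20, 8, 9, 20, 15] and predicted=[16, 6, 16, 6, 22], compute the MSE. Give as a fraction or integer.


MSE = (1/5) * ((20-16)^2=16 + (8-6)^2=4 + (9-16)^2=49 + (20-6)^2=196 + (15-22)^2=49). Sum = 314. MSE = 314/5.

314/5


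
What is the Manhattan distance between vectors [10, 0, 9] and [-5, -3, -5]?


d = sum of absolute differences: |10--5|=15 + |0--3|=3 + |9--5|=14 = 32.

32


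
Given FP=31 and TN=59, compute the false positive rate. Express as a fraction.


FPR = FP / (FP + TN) = 31 / 90 = 31/90.

31/90


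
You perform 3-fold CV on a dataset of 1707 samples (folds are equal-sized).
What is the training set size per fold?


Each validation fold has 1707/3 = 569 samples. Training set = 1707 - 569 = 1138.

1138


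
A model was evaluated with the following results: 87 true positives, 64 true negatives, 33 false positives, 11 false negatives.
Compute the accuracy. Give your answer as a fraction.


Accuracy = (TP + TN) / (TP + TN + FP + FN) = (87 + 64) / 195 = 151/195.

151/195


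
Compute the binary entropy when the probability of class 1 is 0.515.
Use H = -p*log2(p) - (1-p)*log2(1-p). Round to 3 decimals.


H = -0.515*log2(0.515) - 0.485*log2(0.485) = 0.999.

0.999


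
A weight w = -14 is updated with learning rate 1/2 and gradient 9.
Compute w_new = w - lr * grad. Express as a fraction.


w_new = -14 - 1/2 * 9 = -14 - 9/2 = -37/2.

-37/2


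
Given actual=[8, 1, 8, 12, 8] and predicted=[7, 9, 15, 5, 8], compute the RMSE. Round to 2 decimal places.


MSE = 32.6000. RMSE = sqrt(32.6000) = 5.71.

5.71


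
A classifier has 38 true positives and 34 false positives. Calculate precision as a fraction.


Precision = TP / (TP + FP) = 38 / 72 = 19/36.

19/36


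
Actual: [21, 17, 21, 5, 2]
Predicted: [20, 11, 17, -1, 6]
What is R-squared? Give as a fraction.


Mean(y) = 66/5. SS_res = 105. SS_tot = 1644/5. R^2 = 1 - 105/(1644/5) = 373/548.

373/548


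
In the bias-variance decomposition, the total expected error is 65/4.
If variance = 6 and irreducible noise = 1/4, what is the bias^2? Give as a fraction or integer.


Total error = bias^2 + variance + irreducible noise. So bias^2 = 65/4 - 6 - 1/4 = 10.

10


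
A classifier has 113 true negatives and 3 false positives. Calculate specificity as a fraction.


Specificity = TN / (TN + FP) = 113 / 116 = 113/116.

113/116


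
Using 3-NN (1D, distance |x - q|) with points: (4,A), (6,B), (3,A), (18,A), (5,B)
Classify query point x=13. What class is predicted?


Distances: |4-13|=9, |6-13|=7, |3-13|=10, |18-13|=5, |5-13|=8. 3 nearest: (18,A), (6,B), (5,B). Counts: {'A': 1, 'B': 2}. Majority class: B.

B


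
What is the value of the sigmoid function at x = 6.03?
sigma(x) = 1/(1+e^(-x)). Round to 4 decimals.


sigma(6.03) = 1/(1+e^(-6.03)) = 1/(1+0.002405) = 1/1.002405 = 0.9976.

0.9976


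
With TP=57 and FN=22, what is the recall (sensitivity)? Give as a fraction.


Recall = TP / (TP + FN) = 57 / 79 = 57/79.

57/79


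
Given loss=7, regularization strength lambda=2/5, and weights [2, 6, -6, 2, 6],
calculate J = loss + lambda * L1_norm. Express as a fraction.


L1 norm = sum(|w|) = 22. J = 7 + 2/5 * 22 = 79/5.

79/5


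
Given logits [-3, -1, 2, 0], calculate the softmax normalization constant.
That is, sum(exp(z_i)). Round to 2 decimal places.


Denom = e^-3=0.0498 + e^-1=0.3679 + e^2=7.3891 + e^0=1.0000. Sum = 8.8068, which rounds to 8.81.

8.81


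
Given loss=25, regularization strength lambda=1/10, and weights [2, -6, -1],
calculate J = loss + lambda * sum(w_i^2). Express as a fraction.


L2 sq norm = sum(w^2) = 41. J = 25 + 1/10 * 41 = 291/10.

291/10


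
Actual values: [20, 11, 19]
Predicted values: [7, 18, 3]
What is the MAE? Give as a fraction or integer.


MAE = (1/3) * (|20-7|=13 + |11-18|=7 + |19-3|=16). Sum = 36. MAE = 12.

12


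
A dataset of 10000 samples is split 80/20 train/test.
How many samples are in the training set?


Test set = 10000 * 20% = 2000. Training set = 10000 - 2000 = 8000.

8000
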